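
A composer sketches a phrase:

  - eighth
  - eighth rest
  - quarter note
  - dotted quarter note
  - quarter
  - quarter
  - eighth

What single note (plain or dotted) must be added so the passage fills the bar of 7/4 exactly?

quarter note

The bar of 7/4 = 14 eighth notes.
Working in eighth notes: eighth = 1; eighth rest = 1; quarter note = 2; dotted quarter note = 3; quarter = 2; quarter = 2; eighth = 1.
Sum: 1 + 1 + 2 + 3 + 2 + 2 + 1 = 12.
Remaining: 14 − 12 = 2 eighth notes, which is a quarter note.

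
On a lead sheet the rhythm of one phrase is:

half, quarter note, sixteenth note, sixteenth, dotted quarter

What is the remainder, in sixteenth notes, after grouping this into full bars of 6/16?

One bar of 6/16 = 6 sixteenth notes.
Working in sixteenth notes: half = 8; quarter note = 4; sixteenth note = 1; sixteenth = 1; dotted quarter = 6.
Sum: 8 + 4 + 1 + 1 + 6 = 20.
20 ÷ 6 = 3 complete bars with 2 sixteenth notes remaining.

2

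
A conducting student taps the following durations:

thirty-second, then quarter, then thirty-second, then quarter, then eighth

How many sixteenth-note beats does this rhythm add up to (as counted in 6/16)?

11

One sixteenth-note beat = 2 thirty-second notes.
In thirty-second notes: thirty-second = 1; quarter = 8; thirty-second = 1; quarter = 8; eighth = 4.
Altogether 1 + 8 + 1 + 8 + 4 = 22.
22 ÷ 2 = 11 beats.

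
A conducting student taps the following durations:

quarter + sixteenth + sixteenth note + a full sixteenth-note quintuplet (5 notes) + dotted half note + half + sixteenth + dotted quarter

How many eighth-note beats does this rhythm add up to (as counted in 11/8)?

One eighth-note beat = 2 sixteenth notes.
Each duration in sixteenth notes: quarter = 4; sixteenth = 1; sixteenth note = 1; a full sixteenth-note quintuplet (5 notes) (five quintuplet sixteenths span one quarter) = 4; dotted half note = 12; half = 8; sixteenth = 1; dotted quarter = 6.
Altogether 4 + 1 + 1 + 4 + 12 + 8 + 1 + 6 = 37.
37 ÷ 2 = 18.5 beats.

18.5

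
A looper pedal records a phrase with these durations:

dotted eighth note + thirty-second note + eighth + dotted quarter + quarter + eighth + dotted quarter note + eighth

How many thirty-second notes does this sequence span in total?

Working in thirty-second notes: dotted eighth note = 6; thirty-second note = 1; eighth = 4; dotted quarter = 12; quarter = 8; eighth = 4; dotted quarter note = 12; eighth = 4.
Altogether 6 + 1 + 4 + 12 + 8 + 4 + 12 + 4 = 51 thirty-second notes.

51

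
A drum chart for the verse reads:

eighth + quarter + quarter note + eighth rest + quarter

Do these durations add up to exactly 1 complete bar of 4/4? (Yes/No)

One bar of 4/4 = 8 eighth notes.
In eighth notes: eighth = 1; quarter = 2; quarter note = 2; eighth rest = 1; quarter = 2.
Adding: 1 + 2 + 2 + 1 + 2 = 8.
8 equals 8, so the answer is Yes.

Yes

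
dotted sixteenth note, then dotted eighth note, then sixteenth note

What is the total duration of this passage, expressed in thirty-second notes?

11

Each duration in thirty-second notes: dotted sixteenth note = 3; dotted eighth note = 6; sixteenth note = 2.
Sum: 3 + 6 + 2 = 11 thirty-second notes.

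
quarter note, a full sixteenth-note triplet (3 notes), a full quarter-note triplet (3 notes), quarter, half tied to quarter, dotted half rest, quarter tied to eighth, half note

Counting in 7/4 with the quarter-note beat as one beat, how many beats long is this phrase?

14

One quarter-note beat = 2 eighth notes.
In eighth notes: quarter note = 2; a full sixteenth-note triplet (3 notes) (three triplet sixteenths span one eighth) = 1; a full quarter-note triplet (3 notes) (three triplet quarters span one half) = 4; quarter = 2; half tied to quarter (half + quarter) = 6; dotted half rest = 6; quarter tied to eighth (quarter + eighth) = 3; half note = 4.
Total: 2 + 1 + 4 + 2 + 6 + 6 + 3 + 4 = 28.
28 ÷ 2 = 14 beats.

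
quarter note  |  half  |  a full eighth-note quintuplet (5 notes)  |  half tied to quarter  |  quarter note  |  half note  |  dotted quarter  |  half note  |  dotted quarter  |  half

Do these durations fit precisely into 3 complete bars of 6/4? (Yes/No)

Yes

One bar of 6/4 = 12 eighth notes, so 3 bars = 36.
In eighth notes: quarter note = 2; half = 4; a full eighth-note quintuplet (5 notes) (five quintuplet eighths span one half) = 4; half tied to quarter (half + quarter) = 6; quarter note = 2; half note = 4; dotted quarter = 3; half note = 4; dotted quarter = 3; half = 4.
Sum: 2 + 4 + 4 + 6 + 2 + 4 + 3 + 4 + 3 + 4 = 36.
36 equals 36, so the answer is Yes.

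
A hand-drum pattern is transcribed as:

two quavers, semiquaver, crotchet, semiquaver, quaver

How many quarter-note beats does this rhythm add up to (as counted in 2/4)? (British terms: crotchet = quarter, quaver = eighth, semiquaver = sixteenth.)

3

One quarter-note beat = 4 sixteenth notes.
Convert each value to sixteenth notes: quaver = 2; quaver = 2; semiquaver = 1; crotchet = 4; semiquaver = 1; quaver = 2.
Altogether 2 + 2 + 1 + 4 + 1 + 2 = 12.
12 ÷ 4 = 3 beats.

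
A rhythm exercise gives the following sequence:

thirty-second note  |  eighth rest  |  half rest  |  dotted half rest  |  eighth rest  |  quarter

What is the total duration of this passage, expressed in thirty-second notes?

Working in thirty-second notes: thirty-second note = 1; eighth rest = 4; half rest = 16; dotted half rest = 24; eighth rest = 4; quarter = 8.
Adding: 1 + 4 + 16 + 24 + 4 + 8 = 57 thirty-second notes.

57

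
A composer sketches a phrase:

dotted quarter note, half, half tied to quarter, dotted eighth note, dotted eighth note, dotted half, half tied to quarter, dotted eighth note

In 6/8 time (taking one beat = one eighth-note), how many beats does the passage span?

29.5

One eighth-note beat = 2 sixteenth notes.
Convert each value to sixteenth notes: dotted quarter note = 6; half = 8; half tied to quarter (half + quarter) = 12; dotted eighth note = 3; dotted eighth note = 3; dotted half = 12; half tied to quarter (half + quarter) = 12; dotted eighth note = 3.
Sum: 6 + 8 + 12 + 3 + 3 + 12 + 12 + 3 = 59.
59 ÷ 2 = 29.5 beats.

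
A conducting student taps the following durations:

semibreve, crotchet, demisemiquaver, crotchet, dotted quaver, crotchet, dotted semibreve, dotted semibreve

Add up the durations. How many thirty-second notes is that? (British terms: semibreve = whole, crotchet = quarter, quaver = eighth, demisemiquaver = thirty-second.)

159

Express everything in thirty-second notes: semibreve = 32; crotchet = 8; demisemiquaver = 1; crotchet = 8; dotted quaver = 6; crotchet = 8; dotted semibreve = 48; dotted semibreve = 48.
Adding: 32 + 8 + 1 + 8 + 6 + 8 + 48 + 48 = 159 thirty-second notes.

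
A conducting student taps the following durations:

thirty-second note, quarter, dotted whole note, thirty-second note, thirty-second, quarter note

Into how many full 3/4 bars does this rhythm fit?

One bar of 3/4 = 24 thirty-second notes.
Express everything in thirty-second notes: thirty-second note = 1; quarter = 8; dotted whole note = 48; thirty-second note = 1; thirty-second = 1; quarter note = 8.
Altogether 1 + 8 + 48 + 1 + 1 + 8 = 67.
67 ÷ 24 = 2 complete bars with 19 left over.

2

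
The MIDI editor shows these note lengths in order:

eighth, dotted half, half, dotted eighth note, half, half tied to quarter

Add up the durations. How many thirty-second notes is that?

90

Convert each value to thirty-second notes: eighth = 4; dotted half = 24; half = 16; dotted eighth note = 6; half = 16; half tied to quarter (half + quarter) = 24.
Adding: 4 + 24 + 16 + 6 + 16 + 24 = 90 thirty-second notes.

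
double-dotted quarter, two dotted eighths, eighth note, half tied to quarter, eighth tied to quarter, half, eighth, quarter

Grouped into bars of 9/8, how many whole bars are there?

2

One bar of 9/8 = 18 sixteenth notes.
Each duration in sixteenth notes: double-dotted quarter = 7; dotted eighth = 3; dotted eighth = 3; eighth note = 2; half tied to quarter (half + quarter) = 12; eighth tied to quarter (eighth + quarter) = 6; half = 8; eighth = 2; quarter = 4.
Sum: 7 + 3 + 3 + 2 + 12 + 6 + 8 + 2 + 4 = 47.
47 ÷ 18 = 2 complete bars with 11 left over.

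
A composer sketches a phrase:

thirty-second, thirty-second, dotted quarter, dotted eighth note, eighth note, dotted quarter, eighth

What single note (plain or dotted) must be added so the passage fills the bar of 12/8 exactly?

The bar of 12/8 = 48 thirty-second notes.
Working in thirty-second notes: thirty-second = 1; thirty-second = 1; dotted quarter = 12; dotted eighth note = 6; eighth note = 4; dotted quarter = 12; eighth = 4.
Sum: 1 + 1 + 12 + 6 + 4 + 12 + 4 = 40.
Remaining: 48 − 40 = 8 thirty-second notes, which is a quarter note.

quarter note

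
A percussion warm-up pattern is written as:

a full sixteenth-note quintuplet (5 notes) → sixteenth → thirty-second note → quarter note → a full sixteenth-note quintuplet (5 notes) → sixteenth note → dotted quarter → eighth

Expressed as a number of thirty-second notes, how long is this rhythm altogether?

45

Working in thirty-second notes: a full sixteenth-note quintuplet (5 notes) (five quintuplet sixteenths span one quarter) = 8; sixteenth = 2; thirty-second note = 1; quarter note = 8; a full sixteenth-note quintuplet (5 notes) (five quintuplet sixteenths span one quarter) = 8; sixteenth note = 2; dotted quarter = 12; eighth = 4.
Sum: 8 + 2 + 1 + 8 + 8 + 2 + 12 + 4 = 45 thirty-second notes.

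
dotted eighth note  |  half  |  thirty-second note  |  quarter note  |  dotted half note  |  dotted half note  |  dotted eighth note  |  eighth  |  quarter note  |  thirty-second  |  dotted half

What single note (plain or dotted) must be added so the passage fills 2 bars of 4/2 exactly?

dotted eighth note

2 bars of 4/2 = 128 thirty-second notes.
Convert each value to thirty-second notes: dotted eighth note = 6; half = 16; thirty-second note = 1; quarter note = 8; dotted half note = 24; dotted half note = 24; dotted eighth note = 6; eighth = 4; quarter note = 8; thirty-second = 1; dotted half = 24.
Adding: 6 + 16 + 1 + 8 + 24 + 24 + 6 + 4 + 8 + 1 + 24 = 122.
Remaining: 128 − 122 = 6 thirty-second notes, which is a dotted eighth note.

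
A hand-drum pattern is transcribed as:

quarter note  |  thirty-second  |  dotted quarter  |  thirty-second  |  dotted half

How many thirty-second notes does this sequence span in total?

46

Each duration in thirty-second notes: quarter note = 8; thirty-second = 1; dotted quarter = 12; thirty-second = 1; dotted half = 24.
Total: 8 + 1 + 12 + 1 + 24 = 46 thirty-second notes.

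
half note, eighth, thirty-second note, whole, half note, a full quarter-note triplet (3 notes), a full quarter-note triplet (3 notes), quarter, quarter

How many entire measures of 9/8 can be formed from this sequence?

3

One bar of 9/8 = 36 thirty-second notes.
Express everything in thirty-second notes: half note = 16; eighth = 4; thirty-second note = 1; whole = 32; half note = 16; a full quarter-note triplet (3 notes) (three triplet quarters span one half) = 16; a full quarter-note triplet (3 notes) (three triplet quarters span one half) = 16; quarter = 8; quarter = 8.
Altogether 16 + 4 + 1 + 32 + 16 + 16 + 16 + 8 + 8 = 117.
117 ÷ 36 = 3 complete bars with 9 left over.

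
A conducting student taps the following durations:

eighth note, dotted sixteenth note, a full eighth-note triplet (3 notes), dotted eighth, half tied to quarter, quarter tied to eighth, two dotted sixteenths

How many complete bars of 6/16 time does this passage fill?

5

One bar of 6/16 = 12 thirty-second notes.
Express everything in thirty-second notes: eighth note = 4; dotted sixteenth note = 3; a full eighth-note triplet (3 notes) (three triplet eighths span one quarter) = 8; dotted eighth = 6; half tied to quarter (half + quarter) = 24; quarter tied to eighth (quarter + eighth) = 12; dotted sixteenth = 3; dotted sixteenth = 3.
Altogether 4 + 3 + 8 + 6 + 24 + 12 + 3 + 3 = 63.
63 ÷ 12 = 5 complete bars with 3 left over.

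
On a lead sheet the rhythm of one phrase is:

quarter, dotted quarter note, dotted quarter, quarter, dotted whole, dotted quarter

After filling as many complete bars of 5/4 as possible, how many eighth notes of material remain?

5

One bar of 5/4 = 10 eighth notes.
In eighth notes: quarter = 2; dotted quarter note = 3; dotted quarter = 3; quarter = 2; dotted whole = 12; dotted quarter = 3.
Sum: 2 + 3 + 3 + 2 + 12 + 3 = 25.
25 ÷ 10 = 2 complete bars with 5 eighth notes remaining.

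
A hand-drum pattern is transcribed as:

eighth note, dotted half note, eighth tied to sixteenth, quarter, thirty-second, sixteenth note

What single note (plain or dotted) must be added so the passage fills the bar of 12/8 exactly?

dotted sixteenth note

The bar of 12/8 = 48 thirty-second notes.
Express everything in thirty-second notes: eighth note = 4; dotted half note = 24; eighth tied to sixteenth (eighth + sixteenth) = 6; quarter = 8; thirty-second = 1; sixteenth note = 2.
Altogether 4 + 24 + 6 + 8 + 1 + 2 = 45.
Remaining: 48 − 45 = 3 thirty-second notes, which is a dotted sixteenth note.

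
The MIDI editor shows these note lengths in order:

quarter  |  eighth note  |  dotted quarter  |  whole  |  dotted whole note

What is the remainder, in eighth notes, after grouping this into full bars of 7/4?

One bar of 7/4 = 14 eighth notes.
In eighth notes: quarter = 2; eighth note = 1; dotted quarter = 3; whole = 8; dotted whole note = 12.
Total: 2 + 1 + 3 + 8 + 12 = 26.
26 ÷ 14 = 1 complete bar with 12 eighth notes remaining.

12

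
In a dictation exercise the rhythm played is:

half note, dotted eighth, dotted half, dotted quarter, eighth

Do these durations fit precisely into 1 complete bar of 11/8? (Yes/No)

One bar of 11/8 = 22 sixteenth notes.
In sixteenth notes: half note = 8; dotted eighth = 3; dotted half = 12; dotted quarter = 6; eighth = 2.
Sum: 8 + 3 + 12 + 6 + 2 = 31.
31 exceeds 22, so the answer is No.

No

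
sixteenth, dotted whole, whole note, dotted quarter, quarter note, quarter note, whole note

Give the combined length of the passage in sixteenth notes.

Express everything in sixteenth notes: sixteenth = 1; dotted whole = 24; whole note = 16; dotted quarter = 6; quarter note = 4; quarter note = 4; whole note = 16.
Adding: 1 + 24 + 16 + 6 + 4 + 4 + 16 = 71 sixteenth notes.

71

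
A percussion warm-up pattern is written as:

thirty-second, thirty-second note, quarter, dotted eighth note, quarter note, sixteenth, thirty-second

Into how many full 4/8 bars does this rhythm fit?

1

One bar of 4/8 = 16 thirty-second notes.
Working in thirty-second notes: thirty-second = 1; thirty-second note = 1; quarter = 8; dotted eighth note = 6; quarter note = 8; sixteenth = 2; thirty-second = 1.
Total: 1 + 1 + 8 + 6 + 8 + 2 + 1 = 27.
27 ÷ 16 = 1 complete bar with 11 left over.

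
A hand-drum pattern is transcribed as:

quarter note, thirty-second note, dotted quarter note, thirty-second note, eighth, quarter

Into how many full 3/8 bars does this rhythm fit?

2

One bar of 3/8 = 12 thirty-second notes.
Each duration in thirty-second notes: quarter note = 8; thirty-second note = 1; dotted quarter note = 12; thirty-second note = 1; eighth = 4; quarter = 8.
Altogether 8 + 1 + 12 + 1 + 4 + 8 = 34.
34 ÷ 12 = 2 complete bars with 10 left over.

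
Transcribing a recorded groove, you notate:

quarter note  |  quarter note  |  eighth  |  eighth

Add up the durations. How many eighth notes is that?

Convert each value to eighth notes: quarter note = 2; quarter note = 2; eighth = 1; eighth = 1.
Altogether 2 + 2 + 1 + 1 = 6 eighth notes.

6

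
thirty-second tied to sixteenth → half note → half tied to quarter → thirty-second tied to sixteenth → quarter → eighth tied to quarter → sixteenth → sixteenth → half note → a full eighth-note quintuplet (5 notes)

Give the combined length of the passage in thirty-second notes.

Each duration in thirty-second notes: thirty-second tied to sixteenth (thirty-second + sixteenth) = 3; half note = 16; half tied to quarter (half + quarter) = 24; thirty-second tied to sixteenth (thirty-second + sixteenth) = 3; quarter = 8; eighth tied to quarter (eighth + quarter) = 12; sixteenth = 2; sixteenth = 2; half note = 16; a full eighth-note quintuplet (5 notes) (five quintuplet eighths span one half) = 16.
Sum: 3 + 16 + 24 + 3 + 8 + 12 + 2 + 2 + 16 + 16 = 102 thirty-second notes.

102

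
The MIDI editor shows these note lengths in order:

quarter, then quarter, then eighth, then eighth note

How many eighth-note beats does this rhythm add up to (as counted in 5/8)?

One eighth-note beat = 2 sixteenth notes.
Working in sixteenth notes: quarter = 4; quarter = 4; eighth = 2; eighth note = 2.
Altogether 4 + 4 + 2 + 2 = 12.
12 ÷ 2 = 6 beats.

6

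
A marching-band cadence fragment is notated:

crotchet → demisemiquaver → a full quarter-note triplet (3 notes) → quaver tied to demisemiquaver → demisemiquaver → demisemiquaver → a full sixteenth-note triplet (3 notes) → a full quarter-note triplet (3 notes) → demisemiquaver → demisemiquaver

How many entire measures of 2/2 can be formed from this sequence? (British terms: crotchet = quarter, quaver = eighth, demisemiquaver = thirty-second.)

1

One bar of 2/2 = 32 thirty-second notes.
Working in thirty-second notes: crotchet = 8; demisemiquaver = 1; a full quarter-note triplet (3 notes) (three triplet quarters span one half) = 16; quaver tied to demisemiquaver (quaver + demisemiquaver) = 5; demisemiquaver = 1; demisemiquaver = 1; a full sixteenth-note triplet (3 notes) (three triplet sixteenths span one eighth) = 4; a full quarter-note triplet (3 notes) (three triplet quarters span one half) = 16; demisemiquaver = 1; demisemiquaver = 1.
Adding: 8 + 1 + 16 + 5 + 1 + 1 + 4 + 16 + 1 + 1 = 54.
54 ÷ 32 = 1 complete bar with 22 left over.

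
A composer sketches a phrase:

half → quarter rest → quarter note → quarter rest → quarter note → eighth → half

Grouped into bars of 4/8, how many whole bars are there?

4

One bar of 4/8 = 4 eighth notes.
Convert each value to eighth notes: half = 4; quarter rest = 2; quarter note = 2; quarter rest = 2; quarter note = 2; eighth = 1; half = 4.
Total: 4 + 2 + 2 + 2 + 2 + 1 + 4 = 17.
17 ÷ 4 = 4 complete bars with 1 left over.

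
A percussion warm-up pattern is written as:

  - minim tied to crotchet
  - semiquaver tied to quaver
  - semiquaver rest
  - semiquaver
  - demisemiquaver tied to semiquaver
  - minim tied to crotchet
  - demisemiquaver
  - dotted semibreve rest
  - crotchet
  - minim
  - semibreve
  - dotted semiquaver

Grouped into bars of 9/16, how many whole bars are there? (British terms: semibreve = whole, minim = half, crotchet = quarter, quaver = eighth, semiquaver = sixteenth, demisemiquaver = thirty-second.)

One bar of 9/16 = 18 thirty-second notes.
Convert each value to thirty-second notes: minim tied to crotchet (minim + crotchet) = 24; semiquaver tied to quaver (semiquaver + quaver) = 6; semiquaver rest = 2; semiquaver = 2; demisemiquaver tied to semiquaver (demisemiquaver + semiquaver) = 3; minim tied to crotchet (minim + crotchet) = 24; demisemiquaver = 1; dotted semibreve rest = 48; crotchet = 8; minim = 16; semibreve = 32; dotted semiquaver = 3.
Adding: 24 + 6 + 2 + 2 + 3 + 24 + 1 + 48 + 8 + 16 + 32 + 3 = 169.
169 ÷ 18 = 9 complete bars with 7 left over.

9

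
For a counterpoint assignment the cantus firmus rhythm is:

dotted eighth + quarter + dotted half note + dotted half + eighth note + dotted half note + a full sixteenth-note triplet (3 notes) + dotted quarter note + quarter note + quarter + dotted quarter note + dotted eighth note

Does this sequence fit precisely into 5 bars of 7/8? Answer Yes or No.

One bar of 7/8 = 14 sixteenth notes, so 5 bars = 70.
Convert each value to sixteenth notes: dotted eighth = 3; quarter = 4; dotted half note = 12; dotted half = 12; eighth note = 2; dotted half note = 12; a full sixteenth-note triplet (3 notes) (three triplet sixteenths span one eighth) = 2; dotted quarter note = 6; quarter note = 4; quarter = 4; dotted quarter note = 6; dotted eighth note = 3.
Altogether 3 + 4 + 12 + 12 + 2 + 12 + 2 + 6 + 4 + 4 + 6 + 3 = 70.
70 equals 70, so the answer is Yes.

Yes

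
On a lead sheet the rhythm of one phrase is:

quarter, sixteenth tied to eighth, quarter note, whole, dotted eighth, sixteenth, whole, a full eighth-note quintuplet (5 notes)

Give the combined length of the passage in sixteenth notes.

In sixteenth notes: quarter = 4; sixteenth tied to eighth (sixteenth + eighth) = 3; quarter note = 4; whole = 16; dotted eighth = 3; sixteenth = 1; whole = 16; a full eighth-note quintuplet (5 notes) (five quintuplet eighths span one half) = 8.
Adding: 4 + 3 + 4 + 16 + 3 + 1 + 16 + 8 = 55 sixteenth notes.

55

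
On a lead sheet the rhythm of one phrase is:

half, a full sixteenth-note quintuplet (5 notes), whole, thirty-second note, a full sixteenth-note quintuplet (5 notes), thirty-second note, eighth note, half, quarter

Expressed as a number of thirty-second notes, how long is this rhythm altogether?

94

Convert each value to thirty-second notes: half = 16; a full sixteenth-note quintuplet (5 notes) (five quintuplet sixteenths span one quarter) = 8; whole = 32; thirty-second note = 1; a full sixteenth-note quintuplet (5 notes) (five quintuplet sixteenths span one quarter) = 8; thirty-second note = 1; eighth note = 4; half = 16; quarter = 8.
Altogether 16 + 8 + 32 + 1 + 8 + 1 + 4 + 16 + 8 = 94 thirty-second notes.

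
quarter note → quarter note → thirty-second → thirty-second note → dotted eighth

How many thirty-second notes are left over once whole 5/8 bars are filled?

4

One bar of 5/8 = 20 thirty-second notes.
Each duration in thirty-second notes: quarter note = 8; quarter note = 8; thirty-second = 1; thirty-second note = 1; dotted eighth = 6.
Altogether 8 + 8 + 1 + 1 + 6 = 24.
24 ÷ 20 = 1 complete bar with 4 thirty-second notes remaining.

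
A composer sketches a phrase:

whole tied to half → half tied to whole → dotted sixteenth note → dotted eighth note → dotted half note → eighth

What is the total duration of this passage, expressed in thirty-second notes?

Express everything in thirty-second notes: whole tied to half (whole + half) = 48; half tied to whole (half + whole) = 48; dotted sixteenth note = 3; dotted eighth note = 6; dotted half note = 24; eighth = 4.
Adding: 48 + 48 + 3 + 6 + 24 + 4 = 133 thirty-second notes.

133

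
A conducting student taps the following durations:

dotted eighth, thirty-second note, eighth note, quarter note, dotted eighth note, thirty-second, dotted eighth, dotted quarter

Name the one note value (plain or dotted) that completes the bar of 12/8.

The bar of 12/8 = 48 thirty-second notes.
In thirty-second notes: dotted eighth = 6; thirty-second note = 1; eighth note = 4; quarter note = 8; dotted eighth note = 6; thirty-second = 1; dotted eighth = 6; dotted quarter = 12.
Sum: 6 + 1 + 4 + 8 + 6 + 1 + 6 + 12 = 44.
Remaining: 48 − 44 = 4 thirty-second notes, which is a eighth note.

eighth note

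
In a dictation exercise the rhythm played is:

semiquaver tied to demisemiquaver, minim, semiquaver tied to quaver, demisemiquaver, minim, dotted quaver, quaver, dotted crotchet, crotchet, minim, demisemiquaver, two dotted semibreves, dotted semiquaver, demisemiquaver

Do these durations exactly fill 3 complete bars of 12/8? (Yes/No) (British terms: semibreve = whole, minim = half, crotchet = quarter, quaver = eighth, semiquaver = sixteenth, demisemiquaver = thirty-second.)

No

One bar of 12/8 = 48 thirty-second notes, so 3 bars = 144.
Convert each value to thirty-second notes: semiquaver tied to demisemiquaver (semiquaver + demisemiquaver) = 3; minim = 16; semiquaver tied to quaver (semiquaver + quaver) = 6; demisemiquaver = 1; minim = 16; dotted quaver = 6; quaver = 4; dotted crotchet = 12; crotchet = 8; minim = 16; demisemiquaver = 1; dotted semibreve = 48; dotted semibreve = 48; dotted semiquaver = 3; demisemiquaver = 1.
Sum: 3 + 16 + 6 + 1 + 16 + 6 + 4 + 12 + 8 + 16 + 1 + 48 + 48 + 3 + 1 = 189.
189 exceeds 144, so the answer is No.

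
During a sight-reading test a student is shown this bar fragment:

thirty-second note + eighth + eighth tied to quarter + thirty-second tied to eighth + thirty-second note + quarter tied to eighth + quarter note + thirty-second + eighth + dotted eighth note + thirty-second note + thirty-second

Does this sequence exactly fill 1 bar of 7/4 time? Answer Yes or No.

Yes

One bar of 7/4 = 56 thirty-second notes.
Convert each value to thirty-second notes: thirty-second note = 1; eighth = 4; eighth tied to quarter (eighth + quarter) = 12; thirty-second tied to eighth (thirty-second + eighth) = 5; thirty-second note = 1; quarter tied to eighth (quarter + eighth) = 12; quarter note = 8; thirty-second = 1; eighth = 4; dotted eighth note = 6; thirty-second note = 1; thirty-second = 1.
Total: 1 + 4 + 12 + 5 + 1 + 12 + 8 + 1 + 4 + 6 + 1 + 1 = 56.
56 equals 56, so the answer is Yes.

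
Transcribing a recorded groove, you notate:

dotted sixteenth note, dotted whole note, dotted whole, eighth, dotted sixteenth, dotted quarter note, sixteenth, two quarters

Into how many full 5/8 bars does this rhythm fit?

6

One bar of 5/8 = 20 thirty-second notes.
Express everything in thirty-second notes: dotted sixteenth note = 3; dotted whole note = 48; dotted whole = 48; eighth = 4; dotted sixteenth = 3; dotted quarter note = 12; sixteenth = 2; quarter = 8; quarter = 8.
Adding: 3 + 48 + 48 + 4 + 3 + 12 + 2 + 8 + 8 = 136.
136 ÷ 20 = 6 complete bars with 16 left over.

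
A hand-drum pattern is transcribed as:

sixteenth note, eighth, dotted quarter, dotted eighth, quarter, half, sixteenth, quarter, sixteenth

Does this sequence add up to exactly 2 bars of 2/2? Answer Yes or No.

No

One bar of 2/2 = 16 sixteenth notes, so 2 bars = 32.
Each duration in sixteenth notes: sixteenth note = 1; eighth = 2; dotted quarter = 6; dotted eighth = 3; quarter = 4; half = 8; sixteenth = 1; quarter = 4; sixteenth = 1.
Altogether 1 + 2 + 6 + 3 + 4 + 8 + 1 + 4 + 1 = 30.
30 falls short of 32, so the answer is No.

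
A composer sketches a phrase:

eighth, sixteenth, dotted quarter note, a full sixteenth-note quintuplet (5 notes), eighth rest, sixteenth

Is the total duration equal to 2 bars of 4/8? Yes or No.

One bar of 4/8 = 8 sixteenth notes, so 2 bars = 16.
Working in sixteenth notes: eighth = 2; sixteenth = 1; dotted quarter note = 6; a full sixteenth-note quintuplet (5 notes) (five quintuplet sixteenths span one quarter) = 4; eighth rest = 2; sixteenth = 1.
Sum: 2 + 1 + 6 + 4 + 2 + 1 = 16.
16 equals 16, so the answer is Yes.

Yes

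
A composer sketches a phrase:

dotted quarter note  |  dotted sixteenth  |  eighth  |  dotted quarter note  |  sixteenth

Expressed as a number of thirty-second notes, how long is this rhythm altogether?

33

In thirty-second notes: dotted quarter note = 12; dotted sixteenth = 3; eighth = 4; dotted quarter note = 12; sixteenth = 2.
Adding: 12 + 3 + 4 + 12 + 2 = 33 thirty-second notes.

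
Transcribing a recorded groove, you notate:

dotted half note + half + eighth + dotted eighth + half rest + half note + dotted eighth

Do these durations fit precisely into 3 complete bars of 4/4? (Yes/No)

No

One bar of 4/4 = 16 sixteenth notes, so 3 bars = 48.
Each duration in sixteenth notes: dotted half note = 12; half = 8; eighth = 2; dotted eighth = 3; half rest = 8; half note = 8; dotted eighth = 3.
Adding: 12 + 8 + 2 + 3 + 8 + 8 + 3 = 44.
44 falls short of 48, so the answer is No.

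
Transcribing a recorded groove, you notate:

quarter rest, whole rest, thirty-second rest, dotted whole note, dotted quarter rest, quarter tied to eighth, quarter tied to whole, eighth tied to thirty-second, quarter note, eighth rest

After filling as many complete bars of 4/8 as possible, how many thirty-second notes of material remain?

10

One bar of 4/8 = 16 thirty-second notes.
Express everything in thirty-second notes: quarter rest = 8; whole rest = 32; thirty-second rest = 1; dotted whole note = 48; dotted quarter rest = 12; quarter tied to eighth (quarter + eighth) = 12; quarter tied to whole (quarter + whole) = 40; eighth tied to thirty-second (eighth + thirty-second) = 5; quarter note = 8; eighth rest = 4.
Altogether 8 + 32 + 1 + 48 + 12 + 12 + 40 + 5 + 8 + 4 = 170.
170 ÷ 16 = 10 complete bars with 10 thirty-second notes remaining.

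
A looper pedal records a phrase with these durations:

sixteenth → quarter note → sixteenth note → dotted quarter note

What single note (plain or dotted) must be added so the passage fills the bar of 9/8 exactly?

The bar of 9/8 = 18 sixteenth notes.
Working in sixteenth notes: sixteenth = 1; quarter note = 4; sixteenth note = 1; dotted quarter note = 6.
Adding: 1 + 4 + 1 + 6 = 12.
Remaining: 18 − 12 = 6 sixteenth notes, which is a dotted quarter note.

dotted quarter note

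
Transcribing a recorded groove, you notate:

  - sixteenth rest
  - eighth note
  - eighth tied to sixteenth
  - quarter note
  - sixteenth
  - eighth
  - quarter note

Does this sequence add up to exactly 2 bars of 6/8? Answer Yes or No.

No

One bar of 6/8 = 12 sixteenth notes, so 2 bars = 24.
Each duration in sixteenth notes: sixteenth rest = 1; eighth note = 2; eighth tied to sixteenth (eighth + sixteenth) = 3; quarter note = 4; sixteenth = 1; eighth = 2; quarter note = 4.
Total: 1 + 2 + 3 + 4 + 1 + 2 + 4 = 17.
17 falls short of 24, so the answer is No.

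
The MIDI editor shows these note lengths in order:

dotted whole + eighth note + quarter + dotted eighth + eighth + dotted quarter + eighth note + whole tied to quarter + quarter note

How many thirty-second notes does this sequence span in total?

Express everything in thirty-second notes: dotted whole = 48; eighth note = 4; quarter = 8; dotted eighth = 6; eighth = 4; dotted quarter = 12; eighth note = 4; whole tied to quarter (whole + quarter) = 40; quarter note = 8.
Total: 48 + 4 + 8 + 6 + 4 + 12 + 4 + 40 + 8 = 134 thirty-second notes.

134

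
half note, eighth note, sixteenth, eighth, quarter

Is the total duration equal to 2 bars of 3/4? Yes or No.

No

One bar of 3/4 = 12 sixteenth notes, so 2 bars = 24.
Each duration in sixteenth notes: half note = 8; eighth note = 2; sixteenth = 1; eighth = 2; quarter = 4.
Total: 8 + 2 + 1 + 2 + 4 = 17.
17 falls short of 24, so the answer is No.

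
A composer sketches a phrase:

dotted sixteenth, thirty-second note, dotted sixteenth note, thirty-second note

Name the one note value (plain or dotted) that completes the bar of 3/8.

eighth note

The bar of 3/8 = 12 thirty-second notes.
Working in thirty-second notes: dotted sixteenth = 3; thirty-second note = 1; dotted sixteenth note = 3; thirty-second note = 1.
Adding: 3 + 1 + 3 + 1 = 8.
Remaining: 12 − 8 = 4 thirty-second notes, which is a eighth note.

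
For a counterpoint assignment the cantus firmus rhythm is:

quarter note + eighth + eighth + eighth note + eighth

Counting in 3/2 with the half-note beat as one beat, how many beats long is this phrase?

1.5

One half-note beat = 4 eighth notes.
In eighth notes: quarter note = 2; eighth = 1; eighth = 1; eighth note = 1; eighth = 1.
Sum: 2 + 1 + 1 + 1 + 1 = 6.
6 ÷ 4 = 1.5 beats.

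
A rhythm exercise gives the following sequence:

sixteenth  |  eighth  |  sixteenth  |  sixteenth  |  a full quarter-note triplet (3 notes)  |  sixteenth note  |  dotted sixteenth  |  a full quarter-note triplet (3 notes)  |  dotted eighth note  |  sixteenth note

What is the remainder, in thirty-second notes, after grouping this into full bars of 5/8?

One bar of 5/8 = 20 thirty-second notes.
In thirty-second notes: sixteenth = 2; eighth = 4; sixteenth = 2; sixteenth = 2; a full quarter-note triplet (3 notes) (three triplet quarters span one half) = 16; sixteenth note = 2; dotted sixteenth = 3; a full quarter-note triplet (3 notes) (three triplet quarters span one half) = 16; dotted eighth note = 6; sixteenth note = 2.
Total: 2 + 4 + 2 + 2 + 16 + 2 + 3 + 16 + 6 + 2 = 55.
55 ÷ 20 = 2 complete bars with 15 thirty-second notes remaining.

15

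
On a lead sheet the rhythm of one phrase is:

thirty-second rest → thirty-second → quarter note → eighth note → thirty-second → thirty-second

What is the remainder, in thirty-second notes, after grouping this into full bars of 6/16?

One bar of 6/16 = 12 thirty-second notes.
Each duration in thirty-second notes: thirty-second rest = 1; thirty-second = 1; quarter note = 8; eighth note = 4; thirty-second = 1; thirty-second = 1.
Total: 1 + 1 + 8 + 4 + 1 + 1 = 16.
16 ÷ 12 = 1 complete bar with 4 thirty-second notes remaining.

4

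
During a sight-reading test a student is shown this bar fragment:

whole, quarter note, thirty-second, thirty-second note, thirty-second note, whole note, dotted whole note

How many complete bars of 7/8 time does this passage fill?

One bar of 7/8 = 28 thirty-second notes.
Each duration in thirty-second notes: whole = 32; quarter note = 8; thirty-second = 1; thirty-second note = 1; thirty-second note = 1; whole note = 32; dotted whole note = 48.
Adding: 32 + 8 + 1 + 1 + 1 + 32 + 48 = 123.
123 ÷ 28 = 4 complete bars with 11 left over.

4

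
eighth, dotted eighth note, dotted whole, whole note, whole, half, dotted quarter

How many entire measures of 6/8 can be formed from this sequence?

6

One bar of 6/8 = 12 sixteenth notes.
Convert each value to sixteenth notes: eighth = 2; dotted eighth note = 3; dotted whole = 24; whole note = 16; whole = 16; half = 8; dotted quarter = 6.
Total: 2 + 3 + 24 + 16 + 16 + 8 + 6 = 75.
75 ÷ 12 = 6 complete bars with 3 left over.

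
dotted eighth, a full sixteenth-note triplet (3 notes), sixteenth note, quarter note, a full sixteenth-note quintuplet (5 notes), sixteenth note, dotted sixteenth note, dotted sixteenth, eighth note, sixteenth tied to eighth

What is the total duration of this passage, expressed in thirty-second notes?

Each duration in thirty-second notes: dotted eighth = 6; a full sixteenth-note triplet (3 notes) (three triplet sixteenths span one eighth) = 4; sixteenth note = 2; quarter note = 8; a full sixteenth-note quintuplet (5 notes) (five quintuplet sixteenths span one quarter) = 8; sixteenth note = 2; dotted sixteenth note = 3; dotted sixteenth = 3; eighth note = 4; sixteenth tied to eighth (sixteenth + eighth) = 6.
Altogether 6 + 4 + 2 + 8 + 8 + 2 + 3 + 3 + 4 + 6 = 46 thirty-second notes.

46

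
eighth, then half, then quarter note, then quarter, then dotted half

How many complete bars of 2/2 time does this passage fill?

One bar of 2/2 = 8 eighth notes.
Express everything in eighth notes: eighth = 1; half = 4; quarter note = 2; quarter = 2; dotted half = 6.
Sum: 1 + 4 + 2 + 2 + 6 = 15.
15 ÷ 8 = 1 complete bar with 7 left over.

1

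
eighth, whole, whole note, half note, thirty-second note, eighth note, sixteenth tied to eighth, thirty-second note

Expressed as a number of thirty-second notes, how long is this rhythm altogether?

Each duration in thirty-second notes: eighth = 4; whole = 32; whole note = 32; half note = 16; thirty-second note = 1; eighth note = 4; sixteenth tied to eighth (sixteenth + eighth) = 6; thirty-second note = 1.
Sum: 4 + 32 + 32 + 16 + 1 + 4 + 6 + 1 = 96 thirty-second notes.

96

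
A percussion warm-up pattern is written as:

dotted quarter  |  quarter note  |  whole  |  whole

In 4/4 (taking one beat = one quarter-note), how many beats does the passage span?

One quarter-note beat = 2 eighth notes.
Express everything in eighth notes: dotted quarter = 3; quarter note = 2; whole = 8; whole = 8.
Altogether 3 + 2 + 8 + 8 = 21.
21 ÷ 2 = 10.5 beats.

10.5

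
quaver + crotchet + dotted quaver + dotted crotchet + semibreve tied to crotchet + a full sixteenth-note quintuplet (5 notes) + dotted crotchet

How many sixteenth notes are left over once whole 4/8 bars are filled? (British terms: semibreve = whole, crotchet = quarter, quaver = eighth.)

One bar of 4/8 = 8 sixteenth notes.
In sixteenth notes: quaver = 2; crotchet = 4; dotted quaver = 3; dotted crotchet = 6; semibreve tied to crotchet (semibreve + crotchet) = 20; a full sixteenth-note quintuplet (5 notes) (five quintuplet sixteenths span one quarter) = 4; dotted crotchet = 6.
Total: 2 + 4 + 3 + 6 + 20 + 4 + 6 = 45.
45 ÷ 8 = 5 complete bars with 5 sixteenth notes remaining.

5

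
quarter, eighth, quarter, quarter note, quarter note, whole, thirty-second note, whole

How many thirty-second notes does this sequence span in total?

In thirty-second notes: quarter = 8; eighth = 4; quarter = 8; quarter note = 8; quarter note = 8; whole = 32; thirty-second note = 1; whole = 32.
Altogether 8 + 4 + 8 + 8 + 8 + 32 + 1 + 32 = 101 thirty-second notes.

101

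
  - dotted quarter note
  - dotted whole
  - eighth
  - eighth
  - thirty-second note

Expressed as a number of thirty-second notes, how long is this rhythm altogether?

In thirty-second notes: dotted quarter note = 12; dotted whole = 48; eighth = 4; eighth = 4; thirty-second note = 1.
Sum: 12 + 48 + 4 + 4 + 1 = 69 thirty-second notes.

69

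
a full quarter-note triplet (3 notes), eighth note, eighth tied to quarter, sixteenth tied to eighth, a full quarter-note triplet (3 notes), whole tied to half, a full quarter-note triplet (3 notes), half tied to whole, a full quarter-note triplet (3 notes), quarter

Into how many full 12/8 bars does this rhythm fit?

3

One bar of 12/8 = 24 sixteenth notes.
In sixteenth notes: a full quarter-note triplet (3 notes) (three triplet quarters span one half) = 8; eighth note = 2; eighth tied to quarter (eighth + quarter) = 6; sixteenth tied to eighth (sixteenth + eighth) = 3; a full quarter-note triplet (3 notes) (three triplet quarters span one half) = 8; whole tied to half (whole + half) = 24; a full quarter-note triplet (3 notes) (three triplet quarters span one half) = 8; half tied to whole (half + whole) = 24; a full quarter-note triplet (3 notes) (three triplet quarters span one half) = 8; quarter = 4.
Altogether 8 + 2 + 6 + 3 + 8 + 24 + 8 + 24 + 8 + 4 = 95.
95 ÷ 24 = 3 complete bars with 23 left over.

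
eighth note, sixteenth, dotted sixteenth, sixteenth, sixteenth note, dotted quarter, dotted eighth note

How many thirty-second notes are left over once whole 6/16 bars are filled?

One bar of 6/16 = 12 thirty-second notes.
Each duration in thirty-second notes: eighth note = 4; sixteenth = 2; dotted sixteenth = 3; sixteenth = 2; sixteenth note = 2; dotted quarter = 12; dotted eighth note = 6.
Adding: 4 + 2 + 3 + 2 + 2 + 12 + 6 = 31.
31 ÷ 12 = 2 complete bars with 7 thirty-second notes remaining.

7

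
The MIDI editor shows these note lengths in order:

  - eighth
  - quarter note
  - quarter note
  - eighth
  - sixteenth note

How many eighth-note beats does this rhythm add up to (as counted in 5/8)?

One eighth-note beat = 2 sixteenth notes.
Working in sixteenth notes: eighth = 2; quarter note = 4; quarter note = 4; eighth = 2; sixteenth note = 1.
Sum: 2 + 4 + 4 + 2 + 1 = 13.
13 ÷ 2 = 6.5 beats.

6.5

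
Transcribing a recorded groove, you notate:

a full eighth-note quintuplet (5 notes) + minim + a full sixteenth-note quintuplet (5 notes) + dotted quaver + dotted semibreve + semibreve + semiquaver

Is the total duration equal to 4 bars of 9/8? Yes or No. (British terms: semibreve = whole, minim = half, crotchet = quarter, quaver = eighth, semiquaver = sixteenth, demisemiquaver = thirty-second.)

One bar of 9/8 = 18 sixteenth notes, so 4 bars = 72.
Working in sixteenth notes: a full eighth-note quintuplet (5 notes) (five quintuplet eighths span one half) = 8; minim = 8; a full sixteenth-note quintuplet (5 notes) (five quintuplet sixteenths span one quarter) = 4; dotted quaver = 3; dotted semibreve = 24; semibreve = 16; semiquaver = 1.
Total: 8 + 8 + 4 + 3 + 24 + 16 + 1 = 64.
64 falls short of 72, so the answer is No.

No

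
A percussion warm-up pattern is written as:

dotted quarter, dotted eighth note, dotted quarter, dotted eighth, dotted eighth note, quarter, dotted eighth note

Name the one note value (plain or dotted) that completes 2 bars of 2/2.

quarter note

2 bars of 2/2 = 32 sixteenth notes.
Each duration in sixteenth notes: dotted quarter = 6; dotted eighth note = 3; dotted quarter = 6; dotted eighth = 3; dotted eighth note = 3; quarter = 4; dotted eighth note = 3.
Altogether 6 + 3 + 6 + 3 + 3 + 4 + 3 = 28.
Remaining: 32 − 28 = 4 sixteenth notes, which is a quarter note.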